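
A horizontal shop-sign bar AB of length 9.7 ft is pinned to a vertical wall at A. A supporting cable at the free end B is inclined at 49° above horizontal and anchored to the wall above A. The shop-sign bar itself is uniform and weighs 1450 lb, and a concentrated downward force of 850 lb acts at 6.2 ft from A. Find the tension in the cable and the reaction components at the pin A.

T = 1681 lb, A_x = 1103 lb, A_y = 1032 lb

ΣM about A: T·sin49°·9.7 − 1450·4.85 − 850·6.2 = 0 → T = 12302.5/(9.7·0.75471) = 1680.51 ≈ 1681 lb.
ΣF_x = 0: A_x − T·cos49° = 0 → A_x = 1680.51 × 0.656059 = 1103 lb.
ΣF_y = 0: A_y + T·sin49° − 1450 − 850 = 0 → A_y = 2300 − 1680.51 × 0.75471 = 1032 lb.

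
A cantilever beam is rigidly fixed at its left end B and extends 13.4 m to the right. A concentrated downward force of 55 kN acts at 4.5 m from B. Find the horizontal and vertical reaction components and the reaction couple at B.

B_x = 0, B_y = 55.00 kN, M_B = 247.5 kN·m

ΣF_x = 0: B_x = 0.
ΣF_y = 0: B_y − 55 = 0 → B_y = 55.00 kN.
ΣM about B: M_B − 55·4.5 = 0 → M_B = 247.5 kN·m.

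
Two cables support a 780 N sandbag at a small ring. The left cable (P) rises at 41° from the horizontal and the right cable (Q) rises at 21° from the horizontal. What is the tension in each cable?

ΣF_x = 0: −T_P·cos41° + T_Q·cos21° = 0 → T_Q = 0.808403·T_P.
ΣF_y = 0: T_P·sin41° + T_Q·sin21° = 780.
Substitute: T_P·(0.656059 + 0.808403·0.358368) = 780 → T_P = 824.729 ≈ 824.7 N.
Then T_Q = 0.808403 × 824.729 = 666.7 N.

T_P = 824.7 N, T_Q = 666.7 N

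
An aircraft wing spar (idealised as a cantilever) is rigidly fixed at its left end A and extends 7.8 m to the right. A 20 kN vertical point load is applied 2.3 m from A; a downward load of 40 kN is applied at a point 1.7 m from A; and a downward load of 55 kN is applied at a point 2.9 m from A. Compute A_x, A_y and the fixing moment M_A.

A_x = 0, A_y = 115.0 kN, M_A = 273.5 kN·m

ΣF_x = 0: A_x = 0.
ΣF_y = 0: A_y − 20 − 40 − 55 = 0 → A_y = 115.0 kN.
ΣM about A: M_A − 20·2.3 − 40·1.7 − 55·2.9 = 0 → M_A = 273.5 kN·m.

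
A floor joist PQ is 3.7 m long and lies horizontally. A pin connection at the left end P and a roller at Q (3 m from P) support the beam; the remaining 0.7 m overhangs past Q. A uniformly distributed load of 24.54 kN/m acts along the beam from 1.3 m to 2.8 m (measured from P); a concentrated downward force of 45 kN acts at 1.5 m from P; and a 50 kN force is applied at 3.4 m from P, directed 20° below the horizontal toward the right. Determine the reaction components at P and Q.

P_x = -46.98 kN, P_y = 31.88 kN, Q_y = 67.03 kN

Resultant of the distributed load: 24.54 × 1.5 = 36.81 kN at 2.05 m from P.
ΣM about P: Q_y·3 − (24.54·1.5)·2.05 − 45·1.5 − 50·sin20°·3.4 = 0 → Q_y = 201.104/3 = 67.0347 ≈ 67.03 kN.
ΣF_y = 0: P_y + 67.0347 − 24.54·1.5 − 45 − 50·sin20° = 0 → P_y = 31.88 kN.
ΣF_x = 0: P_x + 50·cos20° = 0 → P_x = -46.98 kN.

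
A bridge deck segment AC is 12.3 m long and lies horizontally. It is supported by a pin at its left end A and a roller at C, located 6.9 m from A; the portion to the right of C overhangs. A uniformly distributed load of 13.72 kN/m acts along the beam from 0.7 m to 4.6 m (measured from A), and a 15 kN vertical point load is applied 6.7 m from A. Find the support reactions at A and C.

Resultant of the distributed load: 13.72 × 3.9 = 53.508 kN at 2.65 m from A.
ΣM about A: C_y·6.9 − (13.72·3.9)·2.65 − 15·6.7 = 0 → C_y = 242.2962/6.9 = 35.1154 ≈ 35.12 kN.
ΣF_y = 0: A_y + 35.1154 − 13.72·3.9 − 15 = 0 → A_y = 33.39 kN.
ΣF_x = 0: no horizontal applied forces, so A_x = 0.

A_x = 0, A_y = 33.39 kN, C_y = 35.12 kN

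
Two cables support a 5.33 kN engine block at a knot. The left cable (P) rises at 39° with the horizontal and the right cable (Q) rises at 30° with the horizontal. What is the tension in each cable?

ΣF_x = 0: −T_P·cos39° + T_Q·cos30° = 0 → T_Q = 0.897371·T_P.
ΣF_y = 0: T_P·sin39° + T_Q·sin30° = 5.33.
Substitute: T_P·(0.62932 + 0.897371·0.5) = 5.33 → T_P = 4.94432 ≈ 4.944 kN.
Then T_Q = 0.897371 × 4.94432 = 4.437 kN.

T_P = 4.944 kN, T_Q = 4.437 kN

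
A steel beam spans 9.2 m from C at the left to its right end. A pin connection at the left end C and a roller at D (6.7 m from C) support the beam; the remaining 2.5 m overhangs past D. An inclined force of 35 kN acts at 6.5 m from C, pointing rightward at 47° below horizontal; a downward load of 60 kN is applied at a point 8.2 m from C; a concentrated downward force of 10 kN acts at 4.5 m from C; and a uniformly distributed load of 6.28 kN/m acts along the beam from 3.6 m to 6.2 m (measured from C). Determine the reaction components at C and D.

Resultant of the distributed load: 6.28 × 2.6 = 16.328 kN at 4.9 m from C.
ΣM about C: D_y·6.7 − 35·sin47°·6.5 − 60·8.2 − 10·4.5 − (6.28·2.6)·4.9 = 0 → D_y = 783.39/6.7 = 116.924 ≈ 116.9 kN.
ΣF_y = 0: C_y + 116.924 − 35·sin47° − 60 − 10 − 6.28·2.6 = 0 → C_y = -4.999 kN.
ΣF_x = 0: C_x + 35·cos47° = 0 → C_x = -23.87 kN.

C_x = -23.87 kN, C_y = -4.999 kN, D_y = 116.9 kN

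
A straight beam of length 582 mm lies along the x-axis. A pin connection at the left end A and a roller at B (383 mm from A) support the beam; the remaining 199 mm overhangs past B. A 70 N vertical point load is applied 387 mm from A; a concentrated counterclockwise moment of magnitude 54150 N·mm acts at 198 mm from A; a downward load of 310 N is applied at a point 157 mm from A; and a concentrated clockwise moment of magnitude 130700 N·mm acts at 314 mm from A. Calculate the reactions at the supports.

A_x = 0, A_y = -17.68 N, B_y = 397.7 N

Taking moments about A: B_y·383 − 70·387 + 54150 − 310·157 − 130700 = 0 → B_y = 152310/383 = 397.676 ≈ 397.7 N.
ΣF_y = 0: A_y + 397.676 − 70 − 310 = 0 → A_y = -17.68 N.
ΣF_x = 0: no horizontal applied forces, so A_x = 0.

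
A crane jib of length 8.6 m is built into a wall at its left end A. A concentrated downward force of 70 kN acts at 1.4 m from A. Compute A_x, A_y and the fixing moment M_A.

A_x = 0, A_y = 70.00 kN, M_A = 98.00 kN·m

ΣF_x = 0: A_x = 0.
ΣF_y = 0: A_y − 70 = 0 → A_y = 70.00 kN.
ΣM about A: M_A − 70·1.4 = 0 → M_A = 98.00 kN·m.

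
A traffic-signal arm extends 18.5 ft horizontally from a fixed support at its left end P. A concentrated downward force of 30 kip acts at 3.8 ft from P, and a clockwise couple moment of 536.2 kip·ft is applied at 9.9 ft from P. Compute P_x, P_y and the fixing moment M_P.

ΣF_x = 0: P_x = 0.
ΣF_y = 0: P_y − 30 = 0 → P_y = 30.00 kip.
ΣM about P: M_P − 30·3.8 − 536.2 = 0 → M_P = 650.2 kip·ft.

P_x = 0, P_y = 30.00 kip, M_P = 650.2 kip·ft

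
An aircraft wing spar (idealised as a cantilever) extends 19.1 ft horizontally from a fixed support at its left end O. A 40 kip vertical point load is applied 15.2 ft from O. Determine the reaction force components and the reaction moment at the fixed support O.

ΣF_x = 0: O_x = 0.
ΣF_y = 0: O_y − 40 = 0 → O_y = 40.00 kip.
ΣM about O: M_O − 40·15.2 = 0 → M_O = 608.0 kip·ft.

O_x = 0, O_y = 40.00 kip, M_O = 608.0 kip·ft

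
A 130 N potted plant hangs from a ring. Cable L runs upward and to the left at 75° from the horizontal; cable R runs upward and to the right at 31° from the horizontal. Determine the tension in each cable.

ΣF_x = 0: −T_L·cos75° + T_R·cos31° = 0 → T_R = 0.301947·T_L.
ΣF_y = 0: T_L·sin75° + T_R·sin31° = 130.
Substitute: T_L·(0.965926 + 0.301947·0.515038) = 130 → T_L = 115.922 ≈ 115.9 N.
Then T_R = 0.301947 × 115.922 = 35.00 N.

T_L = 115.9 N, T_R = 35.00 N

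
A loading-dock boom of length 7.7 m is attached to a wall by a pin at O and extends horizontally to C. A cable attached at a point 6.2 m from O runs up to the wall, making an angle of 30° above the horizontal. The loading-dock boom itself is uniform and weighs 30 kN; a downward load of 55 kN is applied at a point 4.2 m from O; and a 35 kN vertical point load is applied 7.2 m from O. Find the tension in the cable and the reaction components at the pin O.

T = 193.1 kN, O_x = 167.2 kN, O_y = 23.47 kN

ΣM about O: T·sin30°·6.2 − 30·3.85 − 55·4.2 − 35·7.2 = 0 → T = 598.5/(6.2·0.5) = 193.065 ≈ 193.1 kN.
ΣF_x = 0: O_x − T·cos30° = 0 → O_x = 193.065 × 0.866025 = 167.2 kN.
ΣF_y = 0: O_y + T·sin30° − 30 − 55 − 35 = 0 → O_y = 120 − 193.065 × 0.5 = 23.47 kN.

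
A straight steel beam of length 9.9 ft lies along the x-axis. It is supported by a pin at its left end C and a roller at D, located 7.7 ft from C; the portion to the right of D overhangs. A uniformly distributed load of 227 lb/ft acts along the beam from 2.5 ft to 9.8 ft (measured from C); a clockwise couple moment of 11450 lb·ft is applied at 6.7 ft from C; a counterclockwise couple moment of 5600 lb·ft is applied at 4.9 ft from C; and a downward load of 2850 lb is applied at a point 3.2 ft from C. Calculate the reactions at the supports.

Resultant of the distributed load: 227 × 7.3 = 1657.1 lb at 6.15 ft from C.
Taking moments about C: D_y·7.7 − (227·7.3)·6.15 − 11450 + 5600 − 2850·3.2 = 0 → D_y = 25161.165/7.7 = 3267.68 ≈ 3268 lb.
ΣF_y = 0: C_y + 3267.68 − 227·7.3 − 2850 = 0 → C_y = 1239 lb.
ΣF_x = 0: no horizontal applied forces, so C_x = 0.

C_x = 0, C_y = 1239 lb, D_y = 3268 lb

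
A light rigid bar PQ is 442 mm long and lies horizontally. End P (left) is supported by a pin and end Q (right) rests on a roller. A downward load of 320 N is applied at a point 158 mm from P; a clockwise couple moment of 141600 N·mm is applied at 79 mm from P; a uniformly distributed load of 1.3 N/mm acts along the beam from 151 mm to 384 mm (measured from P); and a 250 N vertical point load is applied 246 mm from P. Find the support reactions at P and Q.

P_x = 0, P_y = 115.7 N, Q_y = 757.2 N

Resultant of the distributed load: 1.3 × 233 = 302.9 N at 267.5 mm from P.
Moments about P: Q_y·442 − 320·158 − 141600 − (1.3·233)·267.5 − 250·246 = 0 → Q_y = 334685.75/442 = 757.208 ≈ 757.2 N.
ΣF_y = 0: P_y + 757.208 − 320 − 1.3·233 − 250 = 0 → P_y = 115.7 N.
ΣF_x = 0: no horizontal applied forces, so P_x = 0.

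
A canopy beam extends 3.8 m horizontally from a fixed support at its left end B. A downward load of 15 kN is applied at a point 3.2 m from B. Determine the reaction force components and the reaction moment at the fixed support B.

ΣF_x = 0: B_x = 0.
ΣF_y = 0: B_y − 15 = 0 → B_y = 15.00 kN.
ΣM about B: M_B − 15·3.2 = 0 → M_B = 48.00 kN·m.

B_x = 0, B_y = 15.00 kN, M_B = 48.00 kN·m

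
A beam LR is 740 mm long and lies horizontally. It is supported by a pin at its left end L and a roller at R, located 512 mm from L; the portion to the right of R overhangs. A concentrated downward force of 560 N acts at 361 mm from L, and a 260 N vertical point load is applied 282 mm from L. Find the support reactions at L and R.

L_x = 0, L_y = 282.0 N, R_y = 538.0 N

ΣM about L: R_y·512 − 560·361 − 260·282 = 0 → R_y = 275480/512 = 538.047 ≈ 538.0 N.
ΣF_y = 0: L_y + 538.047 − 560 − 260 = 0 → L_y = 282.0 N.
ΣF_x = 0: no horizontal applied forces, so L_x = 0.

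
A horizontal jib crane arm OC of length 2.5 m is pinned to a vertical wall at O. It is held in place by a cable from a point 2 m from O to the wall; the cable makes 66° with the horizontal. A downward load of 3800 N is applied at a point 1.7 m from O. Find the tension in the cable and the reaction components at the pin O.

ΣM about O: T·sin66°·2 − 3800·1.7 = 0 → T = 6460/(2·0.913545) = 3535.68 ≈ 3536 N.
ΣF_x = 0: O_x − T·cos66° = 0 → O_x = 3535.68 × 0.406737 = 1438 N.
ΣF_y = 0: O_y + T·sin66° − 3800 = 0 → O_y = 3800 − 3535.68 × 0.913545 = 570.0 N.

T = 3536 N, O_x = 1438 N, O_y = 570.0 N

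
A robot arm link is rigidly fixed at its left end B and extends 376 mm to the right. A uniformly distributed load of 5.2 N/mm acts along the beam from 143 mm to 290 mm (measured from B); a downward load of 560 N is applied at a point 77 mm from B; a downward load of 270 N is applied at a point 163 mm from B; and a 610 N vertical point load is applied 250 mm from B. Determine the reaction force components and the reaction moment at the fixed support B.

Resultant of the distributed load: 5.2 × 147 = 764.4 N at 216.5 mm from B.
ΣF_x = 0: B_x = 0.
ΣF_y = 0: B_y − 5.2·147 − 560 − 270 − 610 = 0 → B_y = 2204 N.
ΣM about B: M_B − (5.2·147)·216.5 − 560·77 − 270·163 − 610·250 = 0 → M_B = 405100 N·mm.

B_x = 0, B_y = 2204 N, M_B = 405100 N·mm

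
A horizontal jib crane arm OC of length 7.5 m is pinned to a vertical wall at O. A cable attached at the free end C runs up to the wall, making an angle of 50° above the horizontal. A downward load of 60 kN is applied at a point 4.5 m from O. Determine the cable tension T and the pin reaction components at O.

T = 46.99 kN, O_x = 30.21 kN, O_y = 24.00 kN

ΣM about O: T·sin50°·7.5 − 60·4.5 = 0 → T = 270/(7.5·0.766044) = 46.9947 ≈ 46.99 kN.
ΣF_x = 0: O_x − T·cos50° = 0 → O_x = 46.9947 × 0.642788 = 30.21 kN.
ΣF_y = 0: O_y + T·sin50° − 60 = 0 → O_y = 60 − 46.9947 × 0.766044 = 24.00 kN.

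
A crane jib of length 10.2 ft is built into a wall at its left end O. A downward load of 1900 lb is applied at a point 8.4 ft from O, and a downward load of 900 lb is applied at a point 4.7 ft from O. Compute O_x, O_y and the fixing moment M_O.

O_x = 0, O_y = 2800 lb, M_O = 20190 lb·ft

ΣF_x = 0: O_x = 0.
ΣF_y = 0: O_y − 1900 − 900 = 0 → O_y = 2800 lb.
ΣM about O: M_O − 1900·8.4 − 900·4.7 = 0 → M_O = 20190 lb·ft.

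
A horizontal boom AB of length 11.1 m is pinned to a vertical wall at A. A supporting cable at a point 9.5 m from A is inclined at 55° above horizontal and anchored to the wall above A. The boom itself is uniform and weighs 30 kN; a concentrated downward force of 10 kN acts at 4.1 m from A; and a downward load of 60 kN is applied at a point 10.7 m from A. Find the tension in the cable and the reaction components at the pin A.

ΣM about A: T·sin55°·9.5 − 30·5.55 − 10·4.1 − 60·10.7 = 0 → T = 849.5/(9.5·0.819152) = 109.163 ≈ 109.2 kN.
ΣF_x = 0: A_x − T·cos55° = 0 → A_x = 109.163 × 0.573576 = 62.61 kN.
ΣF_y = 0: A_y + T·sin55° − 30 − 10 − 60 = 0 → A_y = 100 − 109.163 × 0.819152 = 10.58 kN.

T = 109.2 kN, A_x = 62.61 kN, A_y = 10.58 kN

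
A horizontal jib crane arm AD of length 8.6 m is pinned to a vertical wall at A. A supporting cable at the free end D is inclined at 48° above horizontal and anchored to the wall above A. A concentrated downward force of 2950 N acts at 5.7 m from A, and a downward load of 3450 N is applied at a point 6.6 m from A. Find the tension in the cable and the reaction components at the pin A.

T = 6194 N, A_x = 4144 N, A_y = 1797 N

ΣM about A: T·sin48°·8.6 − 2950·5.7 − 3450·6.6 = 0 → T = 39585/(8.6·0.743145) = 6193.82 ≈ 6194 N.
ΣF_x = 0: A_x − T·cos48° = 0 → A_x = 6193.82 × 0.669131 = 4144 N.
ΣF_y = 0: A_y + T·sin48° − 2950 − 3450 = 0 → A_y = 6400 − 6193.82 × 0.743145 = 1797 N.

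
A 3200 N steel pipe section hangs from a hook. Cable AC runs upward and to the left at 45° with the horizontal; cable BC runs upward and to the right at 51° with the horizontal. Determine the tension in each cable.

ΣF_x = 0: −T_AC·cos45° + T_BC·cos51° = 0 → T_BC = 1.1236·T_AC.
ΣF_y = 0: T_AC·sin45° + T_BC·sin51° = 3200.
Substitute: T_AC·(0.707107 + 1.1236·0.777146) = 3200 → T_AC = 2024.92 ≈ 2025 N.
Then T_BC = 1.1236 × 2024.92 = 2275 N.

T_AC = 2025 N, T_BC = 2275 N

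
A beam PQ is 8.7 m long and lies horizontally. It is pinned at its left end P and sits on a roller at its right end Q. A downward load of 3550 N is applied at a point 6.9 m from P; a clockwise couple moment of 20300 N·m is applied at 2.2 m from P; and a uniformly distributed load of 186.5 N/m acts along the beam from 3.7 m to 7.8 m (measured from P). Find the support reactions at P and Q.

Resultant of the distributed load: 186.5 × 4.1 = 764.65 N at 5.75 m from P.
Moments about P: Q_y·8.7 − 3550·6.9 − 20300 − (186.5·4.1)·5.75 = 0 → Q_y = 49191.7375/8.7 = 5654.22 ≈ 5654 N.
ΣF_y = 0: P_y + 5654.22 − 3550 − 186.5·4.1 = 0 → P_y = -1340 N.
ΣF_x = 0: no horizontal applied forces, so P_x = 0.

P_x = 0, P_y = -1340 N, Q_y = 5654 N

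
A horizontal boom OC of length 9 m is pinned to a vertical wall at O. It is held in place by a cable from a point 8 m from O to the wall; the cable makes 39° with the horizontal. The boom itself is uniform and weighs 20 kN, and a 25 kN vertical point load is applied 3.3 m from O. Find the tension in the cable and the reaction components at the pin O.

ΣM about O: T·sin39°·8 − 20·4.5 − 25·3.3 = 0 → T = 172.5/(8·0.62932) = 34.2632 ≈ 34.26 kN.
ΣF_x = 0: O_x − T·cos39° = 0 → O_x = 34.2632 × 0.777146 = 26.63 kN.
ΣF_y = 0: O_y + T·sin39° − 20 − 25 = 0 → O_y = 45 − 34.2632 × 0.62932 = 23.44 kN.

T = 34.26 kN, O_x = 26.63 kN, O_y = 23.44 kN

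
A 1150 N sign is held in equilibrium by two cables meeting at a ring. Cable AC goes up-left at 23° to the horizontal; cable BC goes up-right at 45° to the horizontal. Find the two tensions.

ΣF_x = 0: −T_AC·cos23° + T_BC·cos45° = 0 → T_BC = 1.30179·T_AC.
ΣF_y = 0: T_AC·sin23° + T_BC·sin45° = 1150.
Substitute: T_AC·(0.390731 + 1.30179·0.707107) = 1150 → T_AC = 877.035 ≈ 877.0 N.
Then T_BC = 1.30179 × 877.035 = 1142 N.

T_AC = 877.0 N, T_BC = 1142 N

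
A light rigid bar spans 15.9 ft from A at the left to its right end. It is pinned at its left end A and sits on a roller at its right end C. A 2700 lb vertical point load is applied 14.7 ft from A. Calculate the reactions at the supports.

Moments about A: C_y·15.9 − 2700·14.7 = 0 → C_y = 39690/15.9 = 2496.23 ≈ 2496 lb.
ΣF_y = 0: A_y + 2496.23 − 2700 = 0 → A_y = 203.8 lb.
ΣF_x = 0: no horizontal applied forces, so A_x = 0.

A_x = 0, A_y = 203.8 lb, C_y = 2496 lb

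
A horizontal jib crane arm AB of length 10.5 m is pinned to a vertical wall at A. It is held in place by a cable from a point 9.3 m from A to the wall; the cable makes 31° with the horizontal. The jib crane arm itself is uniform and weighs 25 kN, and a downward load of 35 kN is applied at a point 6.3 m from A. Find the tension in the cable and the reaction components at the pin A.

ΣM about A: T·sin31°·9.3 − 25·5.25 − 35·6.3 = 0 → T = 351.75/(9.3·0.515038) = 73.4365 ≈ 73.44 kN.
ΣF_x = 0: A_x − T·cos31° = 0 → A_x = 73.4365 × 0.857167 = 62.95 kN.
ΣF_y = 0: A_y + T·sin31° − 25 − 35 = 0 → A_y = 60 − 73.4365 × 0.515038 = 22.18 kN.

T = 73.44 kN, A_x = 62.95 kN, A_y = 22.18 kN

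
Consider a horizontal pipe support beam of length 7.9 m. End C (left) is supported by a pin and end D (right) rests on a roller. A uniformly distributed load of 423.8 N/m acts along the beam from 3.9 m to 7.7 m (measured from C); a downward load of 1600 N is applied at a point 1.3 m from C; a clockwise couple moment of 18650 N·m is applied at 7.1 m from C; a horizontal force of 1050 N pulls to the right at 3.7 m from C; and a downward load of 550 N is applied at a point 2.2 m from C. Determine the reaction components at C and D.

Resultant of the distributed load: 423.8 × 3.8 = 1610.44 N at 5.8 m from C.
ΣM about C: D_y·7.9 − (423.8·3.8)·5.8 − 1600·1.3 − 18650 − 550·2.2 = 0 → D_y = 31280.552/7.9 = 3959.56 ≈ 3960 N.
ΣF_y = 0: C_y + 3959.56 − 423.8·3.8 − 1600 − 550 = 0 → C_y = -199.1 N.
ΣF_x = 0: C_x + 1050 = 0 → C_x = -1050 N.

C_x = -1050 N, C_y = -199.1 N, D_y = 3960 N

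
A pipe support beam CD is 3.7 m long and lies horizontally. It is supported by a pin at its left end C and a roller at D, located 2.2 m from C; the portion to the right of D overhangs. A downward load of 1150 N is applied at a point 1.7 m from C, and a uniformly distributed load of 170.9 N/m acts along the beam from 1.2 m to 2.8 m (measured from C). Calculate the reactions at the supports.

C_x = 0, C_y = 286.2 N, D_y = 1137 N

Resultant of the distributed load: 170.9 × 1.6 = 273.44 N at 2 m from C.
Moments about C: D_y·2.2 − 1150·1.7 − (170.9·1.6)·2 = 0 → D_y = 2501.88/2.2 = 1137.22 ≈ 1137 N.
ΣF_y = 0: C_y + 1137.22 − 1150 − 170.9·1.6 = 0 → C_y = 286.2 N.
ΣF_x = 0: no horizontal applied forces, so C_x = 0.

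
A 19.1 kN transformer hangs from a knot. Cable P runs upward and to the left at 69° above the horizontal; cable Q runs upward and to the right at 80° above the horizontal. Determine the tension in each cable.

T_P = 6.440 kN, T_Q = 13.29 kN

ΣF_x = 0: −T_P·cos69° + T_Q·cos80° = 0 → T_Q = 2.06376·T_P.
ΣF_y = 0: T_P·sin69° + T_Q·sin80° = 19.1.
Substitute: T_P·(0.93358 + 2.06376·0.984808) = 19.1 → T_P = 6.43968 ≈ 6.440 kN.
Then T_Q = 2.06376 × 6.43968 = 13.29 kN.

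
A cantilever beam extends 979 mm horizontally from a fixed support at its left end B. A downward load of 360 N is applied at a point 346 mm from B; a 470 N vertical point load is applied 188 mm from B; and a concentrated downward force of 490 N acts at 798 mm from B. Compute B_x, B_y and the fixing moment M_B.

ΣF_x = 0: B_x = 0.
ΣF_y = 0: B_y − 360 − 470 − 490 = 0 → B_y = 1320 N.
ΣM about B: M_B − 360·346 − 470·188 − 490·798 = 0 → M_B = 603900 N·mm.

B_x = 0, B_y = 1320 N, M_B = 603900 N·mm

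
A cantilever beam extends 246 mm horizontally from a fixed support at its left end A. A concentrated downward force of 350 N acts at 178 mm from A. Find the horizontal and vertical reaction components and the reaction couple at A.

A_x = 0, A_y = 350.0 N, M_A = 62300 N·mm

ΣF_x = 0: A_x = 0.
ΣF_y = 0: A_y − 350 = 0 → A_y = 350.0 N.
ΣM about A: M_A − 350·178 = 0 → M_A = 62300 N·mm.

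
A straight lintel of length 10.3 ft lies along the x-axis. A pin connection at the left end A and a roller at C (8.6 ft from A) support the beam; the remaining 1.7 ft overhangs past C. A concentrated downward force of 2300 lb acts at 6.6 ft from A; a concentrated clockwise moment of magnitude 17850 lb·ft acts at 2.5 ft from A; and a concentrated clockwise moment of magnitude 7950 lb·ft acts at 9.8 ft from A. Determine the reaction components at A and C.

ΣM about A: C_y·8.6 − 2300·6.6 − 17850 − 7950 = 0 → C_y = 40980/8.6 = 4765.12 ≈ 4765 lb.
ΣF_y = 0: A_y + 4765.12 − 2300 = 0 → A_y = -2465 lb.
ΣF_x = 0: no horizontal applied forces, so A_x = 0.

A_x = 0, A_y = -2465 lb, C_y = 4765 lb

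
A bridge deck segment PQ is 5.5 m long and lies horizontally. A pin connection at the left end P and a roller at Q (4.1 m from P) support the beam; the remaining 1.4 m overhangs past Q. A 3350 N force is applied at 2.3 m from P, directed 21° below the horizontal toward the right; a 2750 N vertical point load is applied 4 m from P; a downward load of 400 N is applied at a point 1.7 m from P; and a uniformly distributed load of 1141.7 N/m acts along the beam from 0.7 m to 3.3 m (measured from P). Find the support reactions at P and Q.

P_x = -3127 N, P_y = 2349 N, Q_y = 4970 N

Resultant of the distributed load: 1141.7 × 2.6 = 2968.42 N at 2 m from P.
ΣM about P: Q_y·4.1 − 3350·sin21°·2.3 − 2750·4 − 400·1.7 − (1141.7·2.6)·2 = 0 → Q_y = 20378.1/4.1 = 4970.27 ≈ 4970 N.
ΣF_y = 0: P_y + 4970.27 − 3350·sin21° − 2750 − 400 − 1141.7·2.6 = 0 → P_y = 2349 N.
ΣF_x = 0: P_x + 3350·cos21° = 0 → P_x = -3127 N.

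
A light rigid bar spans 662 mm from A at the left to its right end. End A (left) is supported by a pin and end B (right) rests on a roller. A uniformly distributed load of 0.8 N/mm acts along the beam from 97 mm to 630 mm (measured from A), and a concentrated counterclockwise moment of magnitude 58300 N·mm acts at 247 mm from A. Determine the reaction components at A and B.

A_x = 0, A_y = 280.3 N, B_y = 146.1 N

Resultant of the distributed load: 0.8 × 533 = 426.4 N at 363.5 mm from A.
Taking moments about A: B_y·662 − (0.8·533)·363.5 + 58300 = 0 → B_y = 96696.4/662 = 146.067 ≈ 146.1 N.
ΣF_y = 0: A_y + 146.067 − 0.8·533 = 0 → A_y = 280.3 N.
ΣF_x = 0: no horizontal applied forces, so A_x = 0.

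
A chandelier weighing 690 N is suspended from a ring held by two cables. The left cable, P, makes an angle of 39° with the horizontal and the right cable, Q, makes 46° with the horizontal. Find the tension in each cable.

ΣF_x = 0: −T_P·cos39° + T_Q·cos46° = 0 → T_Q = 1.11875·T_P.
ΣF_y = 0: T_P·sin39° + T_Q·sin46° = 690.
Substitute: T_P·(0.62932 + 1.11875·0.71934) = 690 → T_P = 481.144 ≈ 481.1 N.
Then T_Q = 1.11875 × 481.144 = 538.3 N.

T_P = 481.1 N, T_Q = 538.3 N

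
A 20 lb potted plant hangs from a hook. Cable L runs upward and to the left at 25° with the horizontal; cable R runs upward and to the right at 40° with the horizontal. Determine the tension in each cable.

T_L = 16.90 lb, T_R = 20.00 lb

ΣF_x = 0: −T_L·cos25° + T_R·cos40° = 0 → T_R = 1.1831·T_L.
ΣF_y = 0: T_L·sin25° + T_R·sin40° = 20.
Substitute: T_L·(0.422618 + 1.1831·0.642788) = 20 → T_L = 16.9047 ≈ 16.90 lb.
Then T_R = 1.1831 × 16.9047 = 20.00 lb.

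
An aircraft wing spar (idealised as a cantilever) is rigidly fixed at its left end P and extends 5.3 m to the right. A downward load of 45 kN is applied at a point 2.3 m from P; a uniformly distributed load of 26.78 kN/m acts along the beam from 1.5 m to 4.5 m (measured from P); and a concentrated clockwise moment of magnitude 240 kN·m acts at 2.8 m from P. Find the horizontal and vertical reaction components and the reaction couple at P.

P_x = 0, P_y = 125.3 kN, M_P = 584.5 kN·m

Resultant of the distributed load: 26.78 × 3 = 80.34 kN at 3 m from P.
ΣF_x = 0: P_x = 0.
ΣF_y = 0: P_y − 45 − 26.78·3 = 0 → P_y = 125.3 kN.
ΣM about P: M_P − 45·2.3 − (26.78·3)·3 − 240 = 0 → M_P = 584.5 kN·m.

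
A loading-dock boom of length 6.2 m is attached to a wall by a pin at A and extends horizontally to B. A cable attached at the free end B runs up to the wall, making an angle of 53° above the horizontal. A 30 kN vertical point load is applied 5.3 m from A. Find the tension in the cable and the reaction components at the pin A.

T = 32.11 kN, A_x = 19.33 kN, A_y = 4.355 kN

ΣM about A: T·sin53°·6.2 − 30·5.3 = 0 → T = 159/(6.2·0.798636) = 32.1112 ≈ 32.11 kN.
ΣF_x = 0: A_x − T·cos53° = 0 → A_x = 32.1112 × 0.601815 = 19.33 kN.
ΣF_y = 0: A_y + T·sin53° − 30 = 0 → A_y = 30 − 32.1112 × 0.798636 = 4.355 kN.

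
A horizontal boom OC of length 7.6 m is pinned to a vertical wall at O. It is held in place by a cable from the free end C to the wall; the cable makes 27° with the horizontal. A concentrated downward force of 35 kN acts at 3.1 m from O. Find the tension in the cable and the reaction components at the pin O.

T = 31.45 kN, O_x = 28.02 kN, O_y = 20.72 kN

ΣM about O: T·sin27°·7.6 − 35·3.1 = 0 → T = 108.5/(7.6·0.45399) = 31.4463 ≈ 31.45 kN.
ΣF_x = 0: O_x − T·cos27° = 0 → O_x = 31.4463 × 0.891007 = 28.02 kN.
ΣF_y = 0: O_y + T·sin27° − 35 = 0 → O_y = 35 − 31.4463 × 0.45399 = 20.72 kN.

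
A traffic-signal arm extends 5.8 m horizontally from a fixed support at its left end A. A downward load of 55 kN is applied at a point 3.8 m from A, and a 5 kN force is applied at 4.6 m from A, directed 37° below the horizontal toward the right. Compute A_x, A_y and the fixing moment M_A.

ΣF_x = 0: A_x + 5·cos37° = 0 → A_x = -3.993 kN.
ΣF_y = 0: A_y − 55 − 5·sin37° = 0 → A_y = 58.01 kN.
ΣM about A: M_A − 55·3.8 − 5·sin37°·4.6 = 0 → M_A = 222.8 kN·m.

A_x = -3.993 kN, A_y = 58.01 kN, M_A = 222.8 kN·m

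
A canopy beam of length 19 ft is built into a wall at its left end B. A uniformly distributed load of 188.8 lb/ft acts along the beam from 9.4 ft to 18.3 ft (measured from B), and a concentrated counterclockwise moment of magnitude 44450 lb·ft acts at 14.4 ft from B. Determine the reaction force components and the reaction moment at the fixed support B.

Resultant of the distributed load: 188.8 × 8.9 = 1680.32 lb at 13.85 ft from B.
ΣF_x = 0: B_x = 0.
ΣF_y = 0: B_y − 188.8·8.9 = 0 → B_y = 1680 lb.
ΣM about B: M_B − (188.8·8.9)·13.85 + 44450 = 0 → M_B = -21180 lb·ft.

B_x = 0, B_y = 1680 lb, M_B = -21180 lb·ft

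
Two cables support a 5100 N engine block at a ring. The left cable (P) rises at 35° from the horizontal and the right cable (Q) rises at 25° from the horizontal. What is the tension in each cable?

ΣF_x = 0: −T_P·cos35° + T_Q·cos25° = 0 → T_Q = 0.903834·T_P.
ΣF_y = 0: T_P·sin35° + T_Q·sin25° = 5100.
Substitute: T_P·(0.573576 + 0.903834·0.422618) = 5100 → T_P = 5337.23 ≈ 5337 N.
Then T_Q = 0.903834 × 5337.23 = 4824 N.

T_P = 5337 N, T_Q = 4824 N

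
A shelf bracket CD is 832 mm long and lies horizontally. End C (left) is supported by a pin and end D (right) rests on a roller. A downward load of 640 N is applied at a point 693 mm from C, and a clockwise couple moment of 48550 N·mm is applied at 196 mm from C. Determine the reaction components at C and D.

Taking moments about C: D_y·832 − 640·693 − 48550 = 0 → D_y = 492070/832 = 591.43 ≈ 591.4 N.
ΣF_y = 0: C_y + 591.43 − 640 = 0 → C_y = 48.57 N.
ΣF_x = 0: no horizontal applied forces, so C_x = 0.

C_x = 0, C_y = 48.57 N, D_y = 591.4 N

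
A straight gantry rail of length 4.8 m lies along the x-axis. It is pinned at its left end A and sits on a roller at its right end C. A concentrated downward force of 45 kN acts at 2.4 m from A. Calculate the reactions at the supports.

ΣM about A: C_y·4.8 − 45·2.4 = 0 → C_y = 108/4.8 = 22.50 kN.
ΣF_y = 0: A_y + 22.5 − 45 = 0 → A_y = 22.50 kN.
ΣF_x = 0: no horizontal applied forces, so A_x = 0.

A_x = 0, A_y = 22.50 kN, C_y = 22.50 kN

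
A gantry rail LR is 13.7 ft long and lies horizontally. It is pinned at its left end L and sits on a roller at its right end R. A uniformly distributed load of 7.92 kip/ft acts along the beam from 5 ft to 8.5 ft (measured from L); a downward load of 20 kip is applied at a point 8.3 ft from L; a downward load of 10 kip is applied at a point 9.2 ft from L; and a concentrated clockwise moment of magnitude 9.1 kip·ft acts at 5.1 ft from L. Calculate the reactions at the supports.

Resultant of the distributed load: 7.92 × 3.5 = 27.72 kip at 6.75 ft from L.
Moments about L: R_y·13.7 − (7.92·3.5)·6.75 − 20·8.3 − 10·9.2 − 9.1 = 0 → R_y = 454.21/13.7 = 33.154 ≈ 33.15 kip.
ΣF_y = 0: L_y + 33.154 − 7.92·3.5 − 20 − 10 = 0 → L_y = 24.57 kip.
ΣF_x = 0: no horizontal applied forces, so L_x = 0.

L_x = 0, L_y = 24.57 kip, R_y = 33.15 kip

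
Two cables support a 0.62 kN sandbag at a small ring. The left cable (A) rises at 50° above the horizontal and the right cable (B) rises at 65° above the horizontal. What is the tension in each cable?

T_A = 0.2891 kN, T_B = 0.4397 kN

ΣF_x = 0: −T_A·cos50° + T_B·cos65° = 0 → T_B = 1.52097·T_A.
ΣF_y = 0: T_A·sin50° + T_B·sin65° = 0.62.
Substitute: T_A·(0.766044 + 1.52097·0.906308) = 0.62 → T_A = 0.28911 ≈ 0.2891 kN.
Then T_B = 1.52097 × 0.28911 = 0.4397 kN.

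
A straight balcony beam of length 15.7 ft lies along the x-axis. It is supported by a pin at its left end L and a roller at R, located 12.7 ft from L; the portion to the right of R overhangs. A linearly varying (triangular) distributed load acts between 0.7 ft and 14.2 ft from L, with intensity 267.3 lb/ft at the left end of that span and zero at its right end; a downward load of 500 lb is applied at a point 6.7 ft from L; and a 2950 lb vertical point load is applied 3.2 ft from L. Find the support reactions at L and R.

Resultant of the triangular load: ½ × 267.3 × 13.5 = 1804.275 lb, acting at 5.2 ft from L (one-third of the span from the peak).
Moments about L: R_y·12.7 − (½·267.3·13.5)·5.2 − 500·6.7 − 2950·3.2 = 0 → R_y = 22172.23/12.7 = 1745.84 ≈ 1746 lb.
ΣF_y = 0: L_y + 1745.84 − ½·267.3·13.5 − 500 − 2950 = 0 → L_y = 3508 lb.
ΣF_x = 0: no horizontal applied forces, so L_x = 0.

L_x = 0, L_y = 3508 lb, R_y = 1746 lb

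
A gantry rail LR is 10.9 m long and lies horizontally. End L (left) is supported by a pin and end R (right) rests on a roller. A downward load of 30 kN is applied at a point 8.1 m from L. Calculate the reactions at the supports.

ΣM about L: R_y·10.9 − 30·8.1 = 0 → R_y = 243/10.9 = 22.2936 ≈ 22.29 kN.
ΣF_y = 0: L_y + 22.2936 − 30 = 0 → L_y = 7.706 kN.
ΣF_x = 0: no horizontal applied forces, so L_x = 0.

L_x = 0, L_y = 7.706 kN, R_y = 22.29 kN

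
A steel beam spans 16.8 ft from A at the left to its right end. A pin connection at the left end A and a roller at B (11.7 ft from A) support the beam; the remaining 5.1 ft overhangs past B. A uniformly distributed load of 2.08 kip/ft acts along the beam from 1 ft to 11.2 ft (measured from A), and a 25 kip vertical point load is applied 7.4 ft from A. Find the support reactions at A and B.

A_x = 0, A_y = 19.34 kip, B_y = 26.87 kip

Resultant of the distributed load: 2.08 × 10.2 = 21.216 kip at 6.1 ft from A.
Taking moments about A: B_y·11.7 − (2.08·10.2)·6.1 − 25·7.4 = 0 → B_y = 314.4176/11.7 = 26.8733 ≈ 26.87 kip.
ΣF_y = 0: A_y + 26.8733 − 2.08·10.2 − 25 = 0 → A_y = 19.34 kip.
ΣF_x = 0: no horizontal applied forces, so A_x = 0.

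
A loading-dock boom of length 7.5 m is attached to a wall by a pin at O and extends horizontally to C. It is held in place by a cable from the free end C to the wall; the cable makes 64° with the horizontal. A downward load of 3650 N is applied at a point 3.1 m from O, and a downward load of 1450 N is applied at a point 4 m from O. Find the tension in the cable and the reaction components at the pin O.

T = 2539 N, O_x = 1113 N, O_y = 2818 N

ΣM about O: T·sin64°·7.5 − 3650·3.1 − 1450·4 = 0 → T = 17115/(7.5·0.898794) = 2538.96 ≈ 2539 N.
ΣF_x = 0: O_x − T·cos64° = 0 → O_x = 2538.96 × 0.438371 = 1113 N.
ΣF_y = 0: O_y + T·sin64° − 3650 − 1450 = 0 → O_y = 5100 − 2538.96 × 0.898794 = 2818 N.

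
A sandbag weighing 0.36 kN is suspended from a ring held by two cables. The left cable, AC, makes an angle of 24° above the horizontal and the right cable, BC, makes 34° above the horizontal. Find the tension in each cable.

T_AC = 0.3519 kN, T_BC = 0.3878 kN

ΣF_x = 0: −T_AC·cos24° + T_BC·cos34° = 0 → T_BC = 1.10193·T_AC.
ΣF_y = 0: T_AC·sin24° + T_BC·sin34° = 0.36.
Substitute: T_AC·(0.406737 + 1.10193·0.559193) = 0.36 → T_AC = 0.351931 ≈ 0.3519 kN.
Then T_BC = 1.10193 × 0.351931 = 0.3878 kN.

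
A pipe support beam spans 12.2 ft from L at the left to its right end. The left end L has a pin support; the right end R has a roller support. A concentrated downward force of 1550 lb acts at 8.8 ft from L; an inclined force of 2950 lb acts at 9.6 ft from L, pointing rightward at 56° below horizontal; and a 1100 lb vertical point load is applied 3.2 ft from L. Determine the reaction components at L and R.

L_x = -1650 lb, L_y = 1765 lb, R_y = 3331 lb

Taking moments about L: R_y·12.2 − 1550·8.8 − 2950·sin56°·9.6 − 1100·3.2 = 0 → R_y = 40638.3/12.2 = 3331.01 ≈ 3331 lb.
ΣF_y = 0: L_y + 3331.01 − 1550 − 2950·sin56° − 1100 = 0 → L_y = 1765 lb.
ΣF_x = 0: L_x + 2950·cos56° = 0 → L_x = -1650 lb.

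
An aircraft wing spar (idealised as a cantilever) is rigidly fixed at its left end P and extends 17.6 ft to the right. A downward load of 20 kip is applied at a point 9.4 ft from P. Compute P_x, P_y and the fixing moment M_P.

ΣF_x = 0: P_x = 0.
ΣF_y = 0: P_y − 20 = 0 → P_y = 20.00 kip.
ΣM about P: M_P − 20·9.4 = 0 → M_P = 188.0 kip·ft.

P_x = 0, P_y = 20.00 kip, M_P = 188.0 kip·ft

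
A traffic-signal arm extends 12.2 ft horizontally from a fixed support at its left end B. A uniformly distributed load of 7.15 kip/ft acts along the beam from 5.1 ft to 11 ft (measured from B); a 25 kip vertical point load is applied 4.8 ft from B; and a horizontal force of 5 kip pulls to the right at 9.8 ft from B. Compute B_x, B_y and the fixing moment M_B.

Resultant of the distributed load: 7.15 × 5.9 = 42.185 kip at 8.05 ft from B.
ΣF_x = 0: B_x + 5 = 0 → B_x = -5.000 kip.
ΣF_y = 0: B_y − 7.15·5.9 − 25 = 0 → B_y = 67.19 kip.
ΣM about B: M_B − (7.15·5.9)·8.05 − 25·4.8 = 0 → M_B = 459.6 kip·ft.

B_x = -5.000 kip, B_y = 67.19 kip, M_B = 459.6 kip·ft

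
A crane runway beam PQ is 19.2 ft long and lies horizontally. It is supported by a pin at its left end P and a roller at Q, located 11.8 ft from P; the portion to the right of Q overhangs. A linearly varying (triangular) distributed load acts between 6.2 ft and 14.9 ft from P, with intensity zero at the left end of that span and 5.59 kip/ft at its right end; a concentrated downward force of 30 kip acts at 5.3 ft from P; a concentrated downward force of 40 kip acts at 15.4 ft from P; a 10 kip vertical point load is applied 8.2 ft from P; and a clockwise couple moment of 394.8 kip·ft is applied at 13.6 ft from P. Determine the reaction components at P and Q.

P_x = 0, P_y = -26.50 kip, Q_y = 130.8 kip

Resultant of the triangular load: ½ × 5.59 × 8.7 = 24.3165 kip, acting at 12 ft from P (one-third of the span from the peak).
Taking moments about P: Q_y·11.8 − (½·5.59·8.7)·12 − 30·5.3 − 40·15.4 − 10·8.2 − 394.8 = 0 → Q_y = 1543.598/11.8 = 130.813 ≈ 130.8 kip.
ΣF_y = 0: P_y + 130.813 − ½·5.59·8.7 − 30 − 40 − 10 = 0 → P_y = -26.50 kip.
ΣF_x = 0: no horizontal applied forces, so P_x = 0.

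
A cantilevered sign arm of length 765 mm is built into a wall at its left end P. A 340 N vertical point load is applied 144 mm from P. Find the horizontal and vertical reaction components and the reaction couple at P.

ΣF_x = 0: P_x = 0.
ΣF_y = 0: P_y − 340 = 0 → P_y = 340.0 N.
ΣM about P: M_P − 340·144 = 0 → M_P = 48960 N·mm.

P_x = 0, P_y = 340.0 N, M_P = 48960 N·mm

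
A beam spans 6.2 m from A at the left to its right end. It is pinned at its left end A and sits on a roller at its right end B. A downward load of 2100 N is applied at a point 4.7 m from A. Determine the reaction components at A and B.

Taking moments about A: B_y·6.2 − 2100·4.7 = 0 → B_y = 9870/6.2 = 1591.94 ≈ 1592 N.
ΣF_y = 0: A_y + 1591.94 − 2100 = 0 → A_y = 508.1 N.
ΣF_x = 0: no horizontal applied forces, so A_x = 0.

A_x = 0, A_y = 508.1 N, B_y = 1592 N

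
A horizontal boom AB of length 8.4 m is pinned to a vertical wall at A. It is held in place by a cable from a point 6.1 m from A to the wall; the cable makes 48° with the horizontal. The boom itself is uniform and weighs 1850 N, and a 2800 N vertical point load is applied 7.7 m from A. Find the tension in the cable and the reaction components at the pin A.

T = 6470 N, A_x = 4329 N, A_y = -158.2 N

ΣM about A: T·sin48°·6.1 − 1850·4.2 − 2800·7.7 = 0 → T = 29330/(6.1·0.743145) = 6470.07 ≈ 6470 N.
ΣF_x = 0: A_x − T·cos48° = 0 → A_x = 6470.07 × 0.669131 = 4329 N.
ΣF_y = 0: A_y + T·sin48° − 1850 − 2800 = 0 → A_y = 4650 − 6470.07 × 0.743145 = -158.2 N.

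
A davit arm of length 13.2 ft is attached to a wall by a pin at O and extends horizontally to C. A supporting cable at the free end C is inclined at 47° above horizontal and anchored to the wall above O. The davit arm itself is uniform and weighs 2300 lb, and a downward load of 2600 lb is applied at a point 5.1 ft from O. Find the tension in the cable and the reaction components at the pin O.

T = 2946 lb, O_x = 2009 lb, O_y = 2745 lb

ΣM about O: T·sin47°·13.2 − 2300·6.6 − 2600·5.1 = 0 → T = 28440/(13.2·0.731354) = 2945.97 ≈ 2946 lb.
ΣF_x = 0: O_x − T·cos47° = 0 → O_x = 2945.97 × 0.681998 = 2009 lb.
ΣF_y = 0: O_y + T·sin47° − 2300 − 2600 = 0 → O_y = 4900 − 2945.97 × 0.731354 = 2745 lb.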